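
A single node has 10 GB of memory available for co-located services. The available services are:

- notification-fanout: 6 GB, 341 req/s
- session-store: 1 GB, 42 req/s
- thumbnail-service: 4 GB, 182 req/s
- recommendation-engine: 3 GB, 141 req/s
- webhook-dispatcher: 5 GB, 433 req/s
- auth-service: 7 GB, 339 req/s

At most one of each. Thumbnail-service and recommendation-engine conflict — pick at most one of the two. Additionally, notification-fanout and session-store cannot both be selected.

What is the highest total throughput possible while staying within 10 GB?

657

By throughput per GB: webhook-dispatcher 86.60, notification-fanout 56.83, auth-service 48.43 lead.
The ratio heuristic lands on session-store + recommendation-engine + webhook-dispatcher (616) but leaves 1 GB idle.
Replace recommendation-engine with thumbnail-service: the trade gains 41 net, giving 657 at 10 GB.
Runner-up session-store + recommendation-engine + webhook-dispatcher tops out at 616.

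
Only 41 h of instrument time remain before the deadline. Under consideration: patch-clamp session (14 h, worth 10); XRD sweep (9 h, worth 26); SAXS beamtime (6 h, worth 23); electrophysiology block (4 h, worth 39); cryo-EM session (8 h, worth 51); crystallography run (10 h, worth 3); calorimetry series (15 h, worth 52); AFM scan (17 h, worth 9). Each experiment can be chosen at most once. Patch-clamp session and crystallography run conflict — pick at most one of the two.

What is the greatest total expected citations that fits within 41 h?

Ranking by ratio (expected citations/h): electrophysiology block 9.75, cryo-EM session 6.38, SAXS beamtime 3.83.
Filling by ratio: SAXS beamtime + electrophysiology block + cryo-EM session + calorimetry series for 165, with 8 h left unused.
Replace SAXS beamtime with XRD sweep: the trade gains 3 net, giving 168 at 36 h.
An exhaustive check of the 256 subsets confirms 168.

168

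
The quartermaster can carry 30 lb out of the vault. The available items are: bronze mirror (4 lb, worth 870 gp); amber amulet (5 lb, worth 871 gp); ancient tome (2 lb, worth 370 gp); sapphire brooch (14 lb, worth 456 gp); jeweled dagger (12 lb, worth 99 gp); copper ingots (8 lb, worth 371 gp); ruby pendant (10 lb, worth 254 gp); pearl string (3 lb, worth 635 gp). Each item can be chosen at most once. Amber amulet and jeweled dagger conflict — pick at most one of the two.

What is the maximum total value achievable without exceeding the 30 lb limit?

3202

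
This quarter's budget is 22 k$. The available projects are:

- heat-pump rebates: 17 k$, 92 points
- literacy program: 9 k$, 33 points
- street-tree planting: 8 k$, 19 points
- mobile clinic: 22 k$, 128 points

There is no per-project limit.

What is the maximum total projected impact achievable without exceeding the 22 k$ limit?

By projected impact per k$: mobile clinic 5.82, heat-pump rebates 5.41, literacy program 3.67, street-tree planting 2.38 lead.
Mobile clinic uses 22 of the 22 k$ and totals 128.

128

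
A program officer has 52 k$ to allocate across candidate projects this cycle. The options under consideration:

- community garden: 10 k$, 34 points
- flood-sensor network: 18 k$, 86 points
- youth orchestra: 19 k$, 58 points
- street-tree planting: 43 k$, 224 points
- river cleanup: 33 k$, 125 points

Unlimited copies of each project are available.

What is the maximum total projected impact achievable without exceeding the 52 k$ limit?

224

Street-tree planting uses 43 of the 52 k$ and totals 224.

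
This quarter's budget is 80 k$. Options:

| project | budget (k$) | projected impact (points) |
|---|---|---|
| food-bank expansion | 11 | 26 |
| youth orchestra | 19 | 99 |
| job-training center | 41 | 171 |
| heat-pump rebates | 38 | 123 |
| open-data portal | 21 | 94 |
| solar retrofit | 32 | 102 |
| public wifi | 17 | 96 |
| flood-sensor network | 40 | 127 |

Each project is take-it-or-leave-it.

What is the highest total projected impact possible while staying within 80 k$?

The ratio heuristic lands on food-bank expansion + youth orchestra + open-data portal + public wifi (315) but leaves 12 k$ idle.
Replace food-bank expansion and open-data portal with job-training center: the trade gains 51 net, giving 366 at 77 k$.

366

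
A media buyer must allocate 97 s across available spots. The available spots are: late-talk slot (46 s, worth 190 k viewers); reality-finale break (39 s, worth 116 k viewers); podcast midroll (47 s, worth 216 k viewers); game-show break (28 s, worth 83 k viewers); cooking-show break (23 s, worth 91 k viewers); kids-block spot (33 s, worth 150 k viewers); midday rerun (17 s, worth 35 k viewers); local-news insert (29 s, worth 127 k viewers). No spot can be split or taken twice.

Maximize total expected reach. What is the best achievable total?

A density-first pass picks podcast midroll + kids-block spot + midday rerun — 401 at 97 s.
Replace kids-block spot and midday rerun with late-talk slot: the trade gains 5 net, giving 406 at 93 s.
That's the maximum — no swap from here does better than 406.

406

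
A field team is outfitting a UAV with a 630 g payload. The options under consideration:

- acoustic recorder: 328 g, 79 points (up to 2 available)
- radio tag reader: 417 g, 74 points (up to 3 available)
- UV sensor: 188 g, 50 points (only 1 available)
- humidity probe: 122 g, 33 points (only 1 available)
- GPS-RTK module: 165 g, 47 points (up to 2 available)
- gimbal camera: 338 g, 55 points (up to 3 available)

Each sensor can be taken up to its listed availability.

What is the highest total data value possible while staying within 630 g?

159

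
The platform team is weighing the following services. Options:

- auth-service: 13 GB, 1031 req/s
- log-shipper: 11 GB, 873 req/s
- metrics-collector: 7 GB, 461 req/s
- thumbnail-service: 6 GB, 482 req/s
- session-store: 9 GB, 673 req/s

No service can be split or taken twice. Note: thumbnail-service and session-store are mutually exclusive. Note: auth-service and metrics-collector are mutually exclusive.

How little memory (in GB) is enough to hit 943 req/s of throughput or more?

13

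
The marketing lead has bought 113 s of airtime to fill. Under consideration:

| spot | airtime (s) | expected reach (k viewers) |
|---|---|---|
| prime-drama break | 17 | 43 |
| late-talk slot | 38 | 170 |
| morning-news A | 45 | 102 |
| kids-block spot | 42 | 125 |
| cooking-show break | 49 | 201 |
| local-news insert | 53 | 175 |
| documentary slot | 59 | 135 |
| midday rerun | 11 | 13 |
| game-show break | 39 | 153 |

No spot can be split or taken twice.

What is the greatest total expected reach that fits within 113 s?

414

Density check — late-talk slot 4.47, cooking-show break 4.10, game-show break 3.92 are the best per s.
The ratio ordering already packs tightly: prime-drama break + late-talk slot + cooking-show break, 104 s, 414.
Nothing else within 113 s beats 414.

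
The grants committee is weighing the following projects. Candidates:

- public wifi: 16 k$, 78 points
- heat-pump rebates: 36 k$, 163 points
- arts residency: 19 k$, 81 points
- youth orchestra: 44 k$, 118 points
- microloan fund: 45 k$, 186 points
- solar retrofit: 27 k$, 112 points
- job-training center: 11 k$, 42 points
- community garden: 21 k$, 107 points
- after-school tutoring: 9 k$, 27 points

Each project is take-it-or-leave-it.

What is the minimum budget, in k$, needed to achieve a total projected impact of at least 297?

Look for the lowest-budget combination reaching 297.
public wifi + solar retrofit + community garden: 297 projected impact at 64 k$.
Below 64 k$ the best achievable stays under 297.

64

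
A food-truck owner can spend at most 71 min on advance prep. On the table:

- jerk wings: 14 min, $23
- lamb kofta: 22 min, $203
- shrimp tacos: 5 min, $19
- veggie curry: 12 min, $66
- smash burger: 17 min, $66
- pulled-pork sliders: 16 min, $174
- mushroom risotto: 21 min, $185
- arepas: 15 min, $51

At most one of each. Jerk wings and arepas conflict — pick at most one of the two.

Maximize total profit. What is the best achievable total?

628

Density check — pulled-pork sliders 10.88, lamb kofta 9.23, mushroom risotto 8.81 are the best per min.
The ratio ordering already packs tightly: lamb kofta + veggie curry + pulled-pork sliders + mushroom risotto, 71 min, 628.
Next best is lamb kofta + shrimp tacos + pulled-pork sliders + mushroom risotto at 581 (64 min) — short by 47.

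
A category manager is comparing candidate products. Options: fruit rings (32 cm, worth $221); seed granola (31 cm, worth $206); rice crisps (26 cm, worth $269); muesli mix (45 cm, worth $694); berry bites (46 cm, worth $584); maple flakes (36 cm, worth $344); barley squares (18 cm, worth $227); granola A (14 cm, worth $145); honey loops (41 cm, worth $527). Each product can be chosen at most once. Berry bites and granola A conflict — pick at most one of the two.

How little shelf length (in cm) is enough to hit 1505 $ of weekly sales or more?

109

Need the lightest bundle worth ≥ 1505.
muesli mix + berry bites + barley squares: 1505 weekly sales at 109 cm.
No combination under 109 cm hits 1505.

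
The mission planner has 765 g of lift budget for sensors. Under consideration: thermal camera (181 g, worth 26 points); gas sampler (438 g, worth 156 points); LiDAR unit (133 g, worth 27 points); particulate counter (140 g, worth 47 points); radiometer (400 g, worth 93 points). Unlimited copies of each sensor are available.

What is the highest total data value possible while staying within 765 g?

The ratio ordering already packs tightly: gas sampler + 2×particulate counter, 718 g, 250.

250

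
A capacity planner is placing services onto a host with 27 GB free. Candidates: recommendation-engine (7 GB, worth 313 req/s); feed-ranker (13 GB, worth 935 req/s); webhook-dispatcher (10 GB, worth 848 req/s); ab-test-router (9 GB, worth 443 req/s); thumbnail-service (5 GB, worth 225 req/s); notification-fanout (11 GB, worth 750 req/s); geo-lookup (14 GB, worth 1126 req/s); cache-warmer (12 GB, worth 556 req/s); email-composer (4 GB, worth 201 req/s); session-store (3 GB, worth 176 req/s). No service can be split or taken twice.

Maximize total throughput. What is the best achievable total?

2150

The ratio ordering already packs tightly: webhook-dispatcher + geo-lookup + session-store, 27 GB, 2150.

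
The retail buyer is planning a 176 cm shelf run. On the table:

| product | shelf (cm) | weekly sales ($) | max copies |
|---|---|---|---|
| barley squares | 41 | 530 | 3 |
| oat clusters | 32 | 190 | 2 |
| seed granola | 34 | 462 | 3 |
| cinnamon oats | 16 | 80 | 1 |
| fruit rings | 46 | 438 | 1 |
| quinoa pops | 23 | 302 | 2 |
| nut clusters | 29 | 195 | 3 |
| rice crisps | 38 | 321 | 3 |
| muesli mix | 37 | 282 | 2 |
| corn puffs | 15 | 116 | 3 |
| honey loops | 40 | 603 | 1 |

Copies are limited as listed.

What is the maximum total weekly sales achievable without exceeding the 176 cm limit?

Filling by ratio: 3×seed granola + quinoa pops + honey loops for 2291, with 11 cm left unused.
The 34 cm tied up in seed granola is better spent on barley squares — total rises to 2359 (172 cm).
That's the maximum — no swap from here does better than 2359.

2359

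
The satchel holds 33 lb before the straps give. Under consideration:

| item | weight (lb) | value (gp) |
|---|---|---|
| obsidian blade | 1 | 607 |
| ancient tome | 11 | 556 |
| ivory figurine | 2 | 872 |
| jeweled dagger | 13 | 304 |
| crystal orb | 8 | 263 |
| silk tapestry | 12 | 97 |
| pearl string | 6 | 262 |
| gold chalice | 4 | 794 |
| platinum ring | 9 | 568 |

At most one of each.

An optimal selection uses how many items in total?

6

Optimal total is 3659.
For example obsidian blade + ancient tome + ivory figurine + pearl string + gold chalice + platinum ring achieves it, using 33 lb.
Every optimal selection uses 6 items.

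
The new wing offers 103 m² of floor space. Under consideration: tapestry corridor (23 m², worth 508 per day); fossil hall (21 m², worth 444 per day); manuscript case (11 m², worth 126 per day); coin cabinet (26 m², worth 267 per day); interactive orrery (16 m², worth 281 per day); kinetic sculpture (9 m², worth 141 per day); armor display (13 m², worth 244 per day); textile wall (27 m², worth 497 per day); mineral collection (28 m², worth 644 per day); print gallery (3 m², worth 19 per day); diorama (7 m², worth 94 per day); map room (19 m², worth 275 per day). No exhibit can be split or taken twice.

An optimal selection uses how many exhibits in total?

5

Optimal total is 2121.
For example tapestry corridor + fossil hall + interactive orrery + armor display + mineral collection achieves it, using 101 m².
Every optimal selection uses 5 exhibits.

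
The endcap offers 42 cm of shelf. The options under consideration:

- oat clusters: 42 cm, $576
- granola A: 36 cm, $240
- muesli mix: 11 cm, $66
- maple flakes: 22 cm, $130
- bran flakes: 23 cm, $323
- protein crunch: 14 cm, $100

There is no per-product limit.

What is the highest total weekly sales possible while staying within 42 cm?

576

Greedy by ratio would take bran flakes + protein crunch: 37 cm used, total 423.
The 37 cm tied up in bran flakes and protein crunch is better spent on oat clusters — total rises to 576 (42 cm).
No other feasible combination exceeds 576.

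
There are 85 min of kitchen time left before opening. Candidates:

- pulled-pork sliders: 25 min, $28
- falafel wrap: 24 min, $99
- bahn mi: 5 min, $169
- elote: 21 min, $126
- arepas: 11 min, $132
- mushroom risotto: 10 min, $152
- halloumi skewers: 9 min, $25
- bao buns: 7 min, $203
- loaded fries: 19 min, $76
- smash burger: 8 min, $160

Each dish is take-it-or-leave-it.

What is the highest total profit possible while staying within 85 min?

1018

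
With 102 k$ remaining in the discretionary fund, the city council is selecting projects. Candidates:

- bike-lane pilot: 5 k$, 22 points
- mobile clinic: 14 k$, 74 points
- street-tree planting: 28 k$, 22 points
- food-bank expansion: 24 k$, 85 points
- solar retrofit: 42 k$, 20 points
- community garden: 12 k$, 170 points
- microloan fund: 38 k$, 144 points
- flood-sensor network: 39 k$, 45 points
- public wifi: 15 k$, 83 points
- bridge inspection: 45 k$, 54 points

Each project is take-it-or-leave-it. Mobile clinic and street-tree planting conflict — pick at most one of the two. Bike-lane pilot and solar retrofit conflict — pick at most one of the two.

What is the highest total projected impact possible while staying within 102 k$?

504

Taking the top-ratio projects first gives bike-lane pilot + mobile clinic + community garden + microloan fund + public wifi for 493 (84 k$).
Replace mobile clinic with food-bank expansion: the trade gains 11 net, giving 504 at 94 k$.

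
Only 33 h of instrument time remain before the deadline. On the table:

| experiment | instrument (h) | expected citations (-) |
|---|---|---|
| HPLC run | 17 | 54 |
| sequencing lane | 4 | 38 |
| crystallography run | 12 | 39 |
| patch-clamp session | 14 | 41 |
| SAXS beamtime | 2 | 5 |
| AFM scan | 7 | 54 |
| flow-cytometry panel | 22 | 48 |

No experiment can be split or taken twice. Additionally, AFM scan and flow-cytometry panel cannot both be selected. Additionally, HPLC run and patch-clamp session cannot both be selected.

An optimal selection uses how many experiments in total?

4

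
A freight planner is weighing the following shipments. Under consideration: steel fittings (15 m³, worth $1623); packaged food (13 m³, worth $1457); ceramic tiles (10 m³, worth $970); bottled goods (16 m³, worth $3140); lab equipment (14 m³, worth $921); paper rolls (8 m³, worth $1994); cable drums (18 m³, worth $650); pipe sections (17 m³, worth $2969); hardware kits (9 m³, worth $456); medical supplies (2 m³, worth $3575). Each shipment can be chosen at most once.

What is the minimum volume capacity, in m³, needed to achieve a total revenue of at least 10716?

43

Look for the lowest-volume combination reaching 10716.
Taking bottled goods + paper rolls + pipe sections + medical supplies gives 11678 (≥ 10716) for 43 m³.
No combination under 43 m³ hits 10716.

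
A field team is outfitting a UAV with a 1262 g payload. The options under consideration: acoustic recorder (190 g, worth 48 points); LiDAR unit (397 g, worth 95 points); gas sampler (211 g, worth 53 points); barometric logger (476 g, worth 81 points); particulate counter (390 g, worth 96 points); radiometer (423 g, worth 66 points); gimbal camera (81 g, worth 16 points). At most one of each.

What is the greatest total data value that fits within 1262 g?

Ranking by ratio (data value/g): acoustic recorder 0.25, gas sampler 0.25, particulate counter 0.25.
Taking acoustic recorder + LiDAR unit + gas sampler + particulate counter: 1188 g used, 292 in data value.
The closest alternative, acoustic recorder + gas sampler + particulate counter + radiometer, reaches only 263.

292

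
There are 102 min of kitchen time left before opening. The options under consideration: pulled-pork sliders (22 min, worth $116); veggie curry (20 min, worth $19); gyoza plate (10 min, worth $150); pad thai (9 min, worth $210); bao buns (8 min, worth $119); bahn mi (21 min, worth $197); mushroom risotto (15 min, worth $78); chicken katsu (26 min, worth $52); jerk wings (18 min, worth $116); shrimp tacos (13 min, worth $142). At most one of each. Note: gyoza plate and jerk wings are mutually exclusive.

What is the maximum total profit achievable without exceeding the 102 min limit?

Best packing: pulled-pork sliders + gyoza plate + pad thai + bao buns + bahn mi + mushroom risotto + shrimp tacos — 98 min, 1012 total.

1012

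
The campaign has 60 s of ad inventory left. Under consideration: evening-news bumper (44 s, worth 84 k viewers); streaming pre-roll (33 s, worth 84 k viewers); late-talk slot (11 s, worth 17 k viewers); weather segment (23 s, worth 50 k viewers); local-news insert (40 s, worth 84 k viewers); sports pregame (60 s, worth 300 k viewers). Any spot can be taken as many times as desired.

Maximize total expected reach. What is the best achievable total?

Density check — sports pregame 5.00, streaming pre-roll 2.55, weather segment 2.17, local-news insert 2.10 are the best per s.
Best packing: sports pregame — 60 s, 300 total.

300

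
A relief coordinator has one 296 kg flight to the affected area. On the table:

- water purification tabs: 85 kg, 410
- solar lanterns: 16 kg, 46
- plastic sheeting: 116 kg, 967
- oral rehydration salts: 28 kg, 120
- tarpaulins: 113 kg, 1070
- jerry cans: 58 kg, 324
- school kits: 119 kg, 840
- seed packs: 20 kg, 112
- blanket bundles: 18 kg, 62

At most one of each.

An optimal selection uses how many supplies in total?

3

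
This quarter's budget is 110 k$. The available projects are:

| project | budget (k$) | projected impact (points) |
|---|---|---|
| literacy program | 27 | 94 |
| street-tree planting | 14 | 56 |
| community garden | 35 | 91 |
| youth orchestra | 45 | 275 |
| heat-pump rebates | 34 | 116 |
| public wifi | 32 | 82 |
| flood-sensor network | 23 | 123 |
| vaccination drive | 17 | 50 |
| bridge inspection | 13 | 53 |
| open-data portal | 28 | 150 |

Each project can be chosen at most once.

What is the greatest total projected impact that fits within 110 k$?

604

Density check — youth orchestra 6.11, open-data portal 5.36, flood-sensor network 5.35 are the best per k$.
The ratio heuristic lands on youth orchestra + flood-sensor network + bridge inspection + open-data portal (601) but leaves 1 k$ idle.
The 13 k$ tied up in bridge inspection is better spent on street-tree planting — total rises to 604 (110 k$).
The closest alternative, youth orchestra + flood-sensor network + bridge inspection + open-data portal, reaches only 601.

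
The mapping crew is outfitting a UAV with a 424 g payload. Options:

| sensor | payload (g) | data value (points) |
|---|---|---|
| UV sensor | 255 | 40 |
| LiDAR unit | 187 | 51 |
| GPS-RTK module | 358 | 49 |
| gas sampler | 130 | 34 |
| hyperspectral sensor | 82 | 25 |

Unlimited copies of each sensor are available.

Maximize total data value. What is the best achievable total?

125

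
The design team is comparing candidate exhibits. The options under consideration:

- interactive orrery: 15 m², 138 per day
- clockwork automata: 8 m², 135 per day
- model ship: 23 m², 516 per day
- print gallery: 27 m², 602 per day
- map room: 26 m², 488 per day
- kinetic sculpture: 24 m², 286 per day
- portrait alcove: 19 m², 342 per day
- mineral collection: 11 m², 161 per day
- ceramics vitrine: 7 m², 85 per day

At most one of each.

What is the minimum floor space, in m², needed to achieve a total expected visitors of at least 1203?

57

Need the lightest bundle worth ≥ 1203.
model ship + print gallery + ceramics vitrine reaches 1203 using 57 m².
Below 57 m² the best achievable stays under 1203.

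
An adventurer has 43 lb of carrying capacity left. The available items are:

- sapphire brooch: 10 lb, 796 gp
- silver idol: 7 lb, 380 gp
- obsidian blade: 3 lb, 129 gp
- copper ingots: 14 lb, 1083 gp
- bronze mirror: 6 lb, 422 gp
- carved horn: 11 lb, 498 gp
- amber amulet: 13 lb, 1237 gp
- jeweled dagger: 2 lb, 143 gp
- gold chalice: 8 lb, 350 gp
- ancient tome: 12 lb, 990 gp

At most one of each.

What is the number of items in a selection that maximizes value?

Best achievable value is 3588.
One optimal bundle: sapphire brooch + bronze mirror + amber amulet + jeweled dagger + ancient tome (43 lb).
Every optimal selection uses 5 items.

5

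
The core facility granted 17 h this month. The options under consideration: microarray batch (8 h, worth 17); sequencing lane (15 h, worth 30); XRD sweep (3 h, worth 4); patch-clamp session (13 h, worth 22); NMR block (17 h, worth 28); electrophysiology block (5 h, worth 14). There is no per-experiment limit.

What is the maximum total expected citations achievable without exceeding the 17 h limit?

42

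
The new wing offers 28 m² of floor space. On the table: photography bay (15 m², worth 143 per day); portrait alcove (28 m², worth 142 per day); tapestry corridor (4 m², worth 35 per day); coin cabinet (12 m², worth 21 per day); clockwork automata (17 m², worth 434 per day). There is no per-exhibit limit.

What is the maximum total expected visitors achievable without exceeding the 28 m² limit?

504

Taking 2×tapestry corridor + clockwork automata: 25 m² used, 504 in expected visitors.
That's the maximum — no swap from here does better than 504.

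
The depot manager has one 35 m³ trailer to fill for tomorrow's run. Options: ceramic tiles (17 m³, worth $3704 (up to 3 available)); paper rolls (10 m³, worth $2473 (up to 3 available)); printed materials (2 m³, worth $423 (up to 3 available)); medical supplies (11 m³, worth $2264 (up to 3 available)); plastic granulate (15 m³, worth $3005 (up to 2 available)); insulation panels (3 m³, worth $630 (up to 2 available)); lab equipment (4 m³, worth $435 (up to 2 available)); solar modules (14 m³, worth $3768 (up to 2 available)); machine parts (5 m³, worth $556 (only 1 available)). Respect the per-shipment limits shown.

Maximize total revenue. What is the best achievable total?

9012

Ranking by ratio (revenue/m³): solar modules 269.14, paper rolls 247.30, ceramic tiles 217.88.
The ratio heuristic lands on 3×printed materials + 2×solar modules (8805) but leaves 1 m³ idle.
The 2 m³ tied up in printed materials is better spent on insulation panels — total rises to 9012 (35 m³).
That's the maximum — no swap from here does better than 9012.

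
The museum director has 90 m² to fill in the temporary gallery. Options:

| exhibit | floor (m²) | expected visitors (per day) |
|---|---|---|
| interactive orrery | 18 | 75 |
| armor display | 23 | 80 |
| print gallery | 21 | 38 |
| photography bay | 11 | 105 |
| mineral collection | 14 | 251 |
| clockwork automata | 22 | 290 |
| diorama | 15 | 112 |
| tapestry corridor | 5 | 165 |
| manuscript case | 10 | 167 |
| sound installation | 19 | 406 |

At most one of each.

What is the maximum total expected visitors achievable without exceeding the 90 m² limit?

Filling by ratio: photography bay + mineral collection + clockwork automata + tapestry corridor + manuscript case + sound installation for 1384, with 9 m² left unused.
Dropping photography bay frees 11 m²; slotting in diorama (15 m²) lifts the total to 1391 at 85 m².
Every other selection either busts 90 m² or fails to beat 1391.

1391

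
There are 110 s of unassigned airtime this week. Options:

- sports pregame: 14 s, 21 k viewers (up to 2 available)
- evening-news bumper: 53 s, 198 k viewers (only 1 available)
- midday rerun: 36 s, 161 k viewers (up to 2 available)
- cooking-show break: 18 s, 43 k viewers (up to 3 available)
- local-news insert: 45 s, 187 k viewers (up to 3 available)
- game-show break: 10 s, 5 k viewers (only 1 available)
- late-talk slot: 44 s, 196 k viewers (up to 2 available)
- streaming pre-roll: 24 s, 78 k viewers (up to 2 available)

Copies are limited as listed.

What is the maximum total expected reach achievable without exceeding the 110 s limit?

435

Density check — midday rerun 4.47, late-talk slot 4.45, local-news insert 4.16, evening-news bumper 3.74 are the best per s.
Taking the top-ratio spots first gives sports pregame + 2×midday rerun + streaming pre-roll for 421 (110 s).
Replace sports pregame and midday rerun with late-talk slot: the trade gains 14 net, giving 435 at 104 s.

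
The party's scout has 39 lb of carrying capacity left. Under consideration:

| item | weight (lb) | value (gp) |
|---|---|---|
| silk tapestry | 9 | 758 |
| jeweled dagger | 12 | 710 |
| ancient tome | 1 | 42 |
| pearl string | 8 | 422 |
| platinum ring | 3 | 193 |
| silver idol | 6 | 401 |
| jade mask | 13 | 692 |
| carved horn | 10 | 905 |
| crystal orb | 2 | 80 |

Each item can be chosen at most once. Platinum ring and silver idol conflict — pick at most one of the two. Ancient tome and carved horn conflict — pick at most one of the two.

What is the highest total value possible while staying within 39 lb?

2854

Taking silk tapestry + jeweled dagger + silver idol + carved horn + crystal orb: 39 lb used, 2854 in value.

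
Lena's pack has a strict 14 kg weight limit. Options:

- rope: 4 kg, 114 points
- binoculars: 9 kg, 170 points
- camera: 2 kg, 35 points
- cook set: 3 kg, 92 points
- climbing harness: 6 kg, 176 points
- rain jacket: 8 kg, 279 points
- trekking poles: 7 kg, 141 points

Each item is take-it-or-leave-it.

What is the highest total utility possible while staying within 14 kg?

Taking the top-ratio items first gives camera + cook set + rain jacket for 406 (13 kg).
The 5 kg tied up in camera and cook set is better spent on climbing harness — total rises to 455 (14 kg).
An exhaustive check of the 128 subsets confirms 455.

455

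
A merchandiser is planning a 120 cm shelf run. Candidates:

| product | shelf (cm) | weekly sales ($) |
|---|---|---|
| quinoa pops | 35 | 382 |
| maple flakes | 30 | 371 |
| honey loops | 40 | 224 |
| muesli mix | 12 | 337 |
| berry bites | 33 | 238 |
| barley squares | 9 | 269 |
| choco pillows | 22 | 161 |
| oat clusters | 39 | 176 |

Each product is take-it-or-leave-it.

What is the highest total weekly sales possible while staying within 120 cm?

1597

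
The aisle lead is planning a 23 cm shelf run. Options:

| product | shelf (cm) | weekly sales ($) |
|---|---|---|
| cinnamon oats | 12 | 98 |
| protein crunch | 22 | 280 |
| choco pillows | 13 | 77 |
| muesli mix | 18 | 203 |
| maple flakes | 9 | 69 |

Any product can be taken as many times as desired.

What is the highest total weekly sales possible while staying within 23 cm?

280

Ranking by ratio (weekly sales/cm): protein crunch 12.73, muesli mix 11.28, cinnamon oats 8.17, maple flakes 7.67.
Best packing: protein crunch — 22 cm, 280 total.
Every other selection either busts 23 cm or fails to beat 280.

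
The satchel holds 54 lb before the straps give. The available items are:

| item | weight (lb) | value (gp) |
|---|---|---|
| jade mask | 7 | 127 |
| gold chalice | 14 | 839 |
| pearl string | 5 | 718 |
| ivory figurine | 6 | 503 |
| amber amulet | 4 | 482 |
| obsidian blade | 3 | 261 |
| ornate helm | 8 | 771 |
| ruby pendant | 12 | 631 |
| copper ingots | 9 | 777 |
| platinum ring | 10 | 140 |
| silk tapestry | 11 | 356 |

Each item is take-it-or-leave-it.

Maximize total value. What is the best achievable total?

Best packing: gold chalice + pearl string + ivory figurine + amber amulet + obsidian blade + ornate helm + copper ingots — 49 lb, 4351 total.
The closest alternative, jade mask + pearl string + ivory figurine + amber amulet + obsidian blade + ornate helm + ruby pendant + copper ingots, reaches only 4270.

4351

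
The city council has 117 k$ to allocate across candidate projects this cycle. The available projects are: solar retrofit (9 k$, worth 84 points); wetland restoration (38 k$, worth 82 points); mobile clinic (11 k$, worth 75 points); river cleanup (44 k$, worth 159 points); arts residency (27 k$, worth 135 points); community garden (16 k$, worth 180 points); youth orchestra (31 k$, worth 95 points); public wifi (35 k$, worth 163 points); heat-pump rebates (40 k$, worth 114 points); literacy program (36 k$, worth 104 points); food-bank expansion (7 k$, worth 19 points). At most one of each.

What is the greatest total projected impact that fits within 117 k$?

A density-first pass picks solar retrofit + mobile clinic + arts residency + community garden + public wifi + food-bank expansion — 656 at 105 k$.
Replace arts residency and food-bank expansion with river cleanup: the trade gains 5 net, giving 661 at 115 k$.
An exhaustive check of the 2048 subsets confirms 661.

661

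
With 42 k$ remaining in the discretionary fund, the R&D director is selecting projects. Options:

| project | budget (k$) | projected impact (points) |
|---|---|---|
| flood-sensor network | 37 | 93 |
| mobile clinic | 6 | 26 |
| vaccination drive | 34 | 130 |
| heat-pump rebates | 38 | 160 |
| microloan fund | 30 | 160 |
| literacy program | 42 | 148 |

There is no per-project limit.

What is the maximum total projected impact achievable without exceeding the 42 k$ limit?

212

2×mobile clinic + microloan fund uses 42 of the 42 k$ and totals 212.
Every other selection either busts 42 k$ or fails to beat 212.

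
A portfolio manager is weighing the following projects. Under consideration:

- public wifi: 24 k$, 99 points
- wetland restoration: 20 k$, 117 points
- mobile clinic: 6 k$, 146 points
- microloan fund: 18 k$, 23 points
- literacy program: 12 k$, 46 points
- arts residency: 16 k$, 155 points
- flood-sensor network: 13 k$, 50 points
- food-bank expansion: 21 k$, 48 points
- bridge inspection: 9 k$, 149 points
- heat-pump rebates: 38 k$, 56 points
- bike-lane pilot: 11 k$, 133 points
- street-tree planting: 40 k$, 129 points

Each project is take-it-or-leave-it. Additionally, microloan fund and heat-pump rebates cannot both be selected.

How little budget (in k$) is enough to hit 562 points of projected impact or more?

Look for the lowest-budget combination reaching 562.
Taking mobile clinic + arts residency + bridge inspection + bike-lane pilot gives 583 (≥ 562) for 42 k$.
Any bundle with less than 42 k$ falls short of 562.

42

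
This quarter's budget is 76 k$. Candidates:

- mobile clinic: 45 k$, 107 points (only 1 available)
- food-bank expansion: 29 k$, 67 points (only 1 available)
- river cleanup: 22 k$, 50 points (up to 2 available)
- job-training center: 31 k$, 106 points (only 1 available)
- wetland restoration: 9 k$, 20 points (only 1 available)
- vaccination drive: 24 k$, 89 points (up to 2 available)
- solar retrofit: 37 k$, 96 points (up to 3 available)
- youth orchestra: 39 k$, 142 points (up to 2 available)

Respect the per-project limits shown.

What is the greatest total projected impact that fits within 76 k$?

251

The ratio heuristic lands on river cleanup + 2×vaccination drive (228) but leaves 6 k$ idle.
Replace river cleanup and vaccination drive with wetland restoration + youth orchestra: the trade gains 23 net, giving 251 at 72 k$.
The spare 4 k$ is too small for any remaining project, and no exchange beats 251.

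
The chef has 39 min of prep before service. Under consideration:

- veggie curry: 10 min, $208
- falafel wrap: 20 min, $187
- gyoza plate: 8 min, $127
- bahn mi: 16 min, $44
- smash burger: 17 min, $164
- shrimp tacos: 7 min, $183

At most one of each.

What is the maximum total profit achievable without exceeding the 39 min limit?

Density check — shrimp tacos 26.14, veggie curry 20.80, gyoza plate 15.88, smash burger 9.65 are the best per min.
A density-first pass picks veggie curry + gyoza plate + shrimp tacos — 518 at 25 min.
Dropping gyoza plate frees 8 min; slotting in falafel wrap (20 min) lifts the total to 578 at 37 min.

578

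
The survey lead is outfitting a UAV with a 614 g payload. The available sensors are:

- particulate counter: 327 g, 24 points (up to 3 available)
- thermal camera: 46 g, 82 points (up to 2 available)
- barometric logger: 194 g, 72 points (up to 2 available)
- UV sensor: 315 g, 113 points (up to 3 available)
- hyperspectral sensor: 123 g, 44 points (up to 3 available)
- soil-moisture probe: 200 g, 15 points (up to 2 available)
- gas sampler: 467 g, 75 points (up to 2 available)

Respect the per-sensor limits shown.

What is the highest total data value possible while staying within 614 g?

Best packing: 2×thermal camera + 2×barometric logger + hyperspectral sensor — 603 g, 352 total.
No other feasible combination exceeds 352.

352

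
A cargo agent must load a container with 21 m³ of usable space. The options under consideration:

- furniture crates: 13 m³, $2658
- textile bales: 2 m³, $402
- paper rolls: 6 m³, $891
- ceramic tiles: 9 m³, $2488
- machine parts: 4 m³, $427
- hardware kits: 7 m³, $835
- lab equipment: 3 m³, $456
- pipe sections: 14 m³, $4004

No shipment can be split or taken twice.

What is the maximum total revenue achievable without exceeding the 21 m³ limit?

4895

The ratio heuristic lands on textile bales + lab equipment + pipe sections (4862) but leaves 2 m³ idle.
Replace textile bales and lab equipment with paper rolls: the trade gains 33 net, giving 4895 at 20 m³.
An exhaustive check of the 256 subsets confirms 4895.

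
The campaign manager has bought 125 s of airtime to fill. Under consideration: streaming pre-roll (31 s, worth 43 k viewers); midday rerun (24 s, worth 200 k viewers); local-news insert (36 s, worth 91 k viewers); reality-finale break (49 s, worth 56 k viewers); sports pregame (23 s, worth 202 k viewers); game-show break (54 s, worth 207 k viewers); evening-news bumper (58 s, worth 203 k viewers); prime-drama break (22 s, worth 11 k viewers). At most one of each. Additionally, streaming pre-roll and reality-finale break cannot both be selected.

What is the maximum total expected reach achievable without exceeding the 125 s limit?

620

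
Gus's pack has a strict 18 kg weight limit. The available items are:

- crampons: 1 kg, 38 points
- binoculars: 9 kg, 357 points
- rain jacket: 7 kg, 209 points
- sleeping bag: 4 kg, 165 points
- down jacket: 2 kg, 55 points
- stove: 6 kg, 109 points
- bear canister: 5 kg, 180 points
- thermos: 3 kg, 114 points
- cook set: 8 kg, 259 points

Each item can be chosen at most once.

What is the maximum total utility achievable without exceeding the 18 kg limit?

702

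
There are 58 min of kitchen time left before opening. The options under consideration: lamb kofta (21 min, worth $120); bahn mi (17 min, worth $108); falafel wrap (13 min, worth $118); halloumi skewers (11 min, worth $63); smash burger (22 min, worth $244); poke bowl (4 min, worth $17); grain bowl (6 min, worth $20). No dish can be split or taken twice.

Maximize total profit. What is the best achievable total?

Greedy by ratio would take bahn mi + falafel wrap + smash burger + poke bowl: 56 min used, total 487.
The 4 min tied up in poke bowl is better spent on grain bowl — total rises to 490 (58 min).
Next best is bahn mi + falafel wrap + smash burger + poke bowl at 487 (56 min) — short by 3.

490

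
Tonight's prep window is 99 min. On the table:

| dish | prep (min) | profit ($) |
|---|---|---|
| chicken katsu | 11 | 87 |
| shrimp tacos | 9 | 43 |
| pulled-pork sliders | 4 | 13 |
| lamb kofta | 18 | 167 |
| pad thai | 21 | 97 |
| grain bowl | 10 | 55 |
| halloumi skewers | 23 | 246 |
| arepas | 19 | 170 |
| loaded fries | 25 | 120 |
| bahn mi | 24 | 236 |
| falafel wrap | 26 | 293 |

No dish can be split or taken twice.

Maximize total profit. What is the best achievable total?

963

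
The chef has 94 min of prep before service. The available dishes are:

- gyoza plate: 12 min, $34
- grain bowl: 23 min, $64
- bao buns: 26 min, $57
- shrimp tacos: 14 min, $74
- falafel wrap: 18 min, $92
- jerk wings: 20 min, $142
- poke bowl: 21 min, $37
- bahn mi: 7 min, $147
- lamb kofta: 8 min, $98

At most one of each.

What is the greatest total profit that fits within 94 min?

617

Ranking by ratio (profit/min): bahn mi 21.00, lamb kofta 12.25, jerk wings 7.10, shrimp tacos 5.29.
A density-first pass picks gyoza plate + shrimp tacos + falafel wrap + jerk wings + bahn mi + lamb kofta — 587 at 79 min.
Dropping gyoza plate frees 12 min; slotting in grain bowl (23 min) lifts the total to 617 at 90 min.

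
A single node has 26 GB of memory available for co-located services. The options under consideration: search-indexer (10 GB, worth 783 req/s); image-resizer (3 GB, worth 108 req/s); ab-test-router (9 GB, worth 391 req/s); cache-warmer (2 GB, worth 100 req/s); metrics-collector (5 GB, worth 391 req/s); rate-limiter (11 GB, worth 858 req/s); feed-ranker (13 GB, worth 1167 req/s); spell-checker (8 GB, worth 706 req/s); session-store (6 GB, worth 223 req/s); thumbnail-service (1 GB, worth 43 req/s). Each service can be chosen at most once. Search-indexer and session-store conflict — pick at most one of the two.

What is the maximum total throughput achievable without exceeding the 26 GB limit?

Best packing: metrics-collector + feed-ranker + spell-checker — 26 GB, 2264 total.

2264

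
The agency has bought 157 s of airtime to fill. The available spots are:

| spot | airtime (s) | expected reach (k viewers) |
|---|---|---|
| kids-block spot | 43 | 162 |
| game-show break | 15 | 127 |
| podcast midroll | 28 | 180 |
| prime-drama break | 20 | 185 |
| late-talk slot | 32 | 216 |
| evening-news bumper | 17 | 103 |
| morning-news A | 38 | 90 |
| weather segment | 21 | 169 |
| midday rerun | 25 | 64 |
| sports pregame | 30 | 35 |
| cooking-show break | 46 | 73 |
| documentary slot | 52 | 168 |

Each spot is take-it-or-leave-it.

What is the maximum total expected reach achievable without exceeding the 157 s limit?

980

Game-show break + podcast midroll + prime-drama break + late-talk slot + evening-news bumper + weather segment uses 133 of the 157 s and totals 980.
Nothing else within 157 s beats 980.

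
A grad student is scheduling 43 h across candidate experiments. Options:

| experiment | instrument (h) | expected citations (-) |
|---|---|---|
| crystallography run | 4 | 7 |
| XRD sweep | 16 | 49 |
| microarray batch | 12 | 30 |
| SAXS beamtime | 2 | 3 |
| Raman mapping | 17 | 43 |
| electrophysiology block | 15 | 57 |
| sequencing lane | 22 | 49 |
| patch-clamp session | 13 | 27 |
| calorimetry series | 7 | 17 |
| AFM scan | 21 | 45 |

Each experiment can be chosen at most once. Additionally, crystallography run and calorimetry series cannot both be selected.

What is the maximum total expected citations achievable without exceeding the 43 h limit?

136

The ratio ordering already packs tightly: XRD sweep + microarray batch + electrophysiology block, 43 h, 136.
An exhaustive check of the 1024 subsets confirms 136.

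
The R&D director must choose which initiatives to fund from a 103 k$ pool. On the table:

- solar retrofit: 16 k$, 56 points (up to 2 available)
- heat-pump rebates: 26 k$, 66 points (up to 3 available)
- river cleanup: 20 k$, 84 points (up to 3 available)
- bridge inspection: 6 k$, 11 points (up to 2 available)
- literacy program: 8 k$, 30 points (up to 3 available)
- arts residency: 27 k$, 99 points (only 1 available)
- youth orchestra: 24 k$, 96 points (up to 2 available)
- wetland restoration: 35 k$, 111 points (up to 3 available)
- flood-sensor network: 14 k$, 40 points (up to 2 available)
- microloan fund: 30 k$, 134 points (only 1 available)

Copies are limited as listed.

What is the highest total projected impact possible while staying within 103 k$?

428

Density check — microloan fund 4.47, river cleanup 4.20, youth orchestra 4.00, literacy program 3.75 are the best per k$.
A density-first pass picks 3×river cleanup + literacy program + microloan fund — 416 at 98 k$.
The 20 k$ tied up in river cleanup is better spent on youth orchestra — total rises to 428 (102 k$).
The spare 1 k$ is too small for any remaining project, and no exchange beats 428.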